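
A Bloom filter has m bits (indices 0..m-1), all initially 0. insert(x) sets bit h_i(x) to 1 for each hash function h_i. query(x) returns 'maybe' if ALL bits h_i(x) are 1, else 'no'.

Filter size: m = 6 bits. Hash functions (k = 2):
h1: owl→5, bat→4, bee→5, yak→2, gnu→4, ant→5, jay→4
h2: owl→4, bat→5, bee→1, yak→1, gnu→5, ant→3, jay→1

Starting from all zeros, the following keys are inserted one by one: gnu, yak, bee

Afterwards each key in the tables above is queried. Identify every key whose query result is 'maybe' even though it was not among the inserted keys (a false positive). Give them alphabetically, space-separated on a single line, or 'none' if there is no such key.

Answer: bat jay owl

Derivation:
Start: bits=000000
After insert 'gnu': sets bits 4 5 -> bits=000011
After insert 'yak': sets bits 1 2 -> bits=011011
After insert 'bee': sets bits 1 5 -> bits=011011
Not inserted: ant bat jay owl — query each against bits=011011:
query ant: checks bit3=0, bit5=1 (has a 0) -> no => not a false positive
query bat: checks bit4=1, bit5=1 (all 1) -> maybe => FALSE POSITIVE
query jay: checks bit1=1, bit4=1 (all 1) -> maybe => FALSE POSITIVE
query owl: checks bit4=1, bit5=1 (all 1) -> maybe => FALSE POSITIVE
False positives (alphabetical): bat jay owl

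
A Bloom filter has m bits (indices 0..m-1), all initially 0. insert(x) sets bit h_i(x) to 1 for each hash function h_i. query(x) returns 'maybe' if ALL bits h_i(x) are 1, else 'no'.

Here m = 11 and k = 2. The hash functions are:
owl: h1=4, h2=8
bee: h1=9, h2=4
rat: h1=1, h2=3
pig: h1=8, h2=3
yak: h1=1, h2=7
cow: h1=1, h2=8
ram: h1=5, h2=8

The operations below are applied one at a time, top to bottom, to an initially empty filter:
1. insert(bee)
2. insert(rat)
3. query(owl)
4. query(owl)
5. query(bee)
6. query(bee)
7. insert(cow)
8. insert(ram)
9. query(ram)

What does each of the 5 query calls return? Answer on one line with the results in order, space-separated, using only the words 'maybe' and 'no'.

Start: bits=00000000000
Op 1: insert bee -> sets bits 4 9 -> bits=00001000010
Op 2: insert rat -> sets bits 1 3 -> bits=01011000010
Op 3: query owl -> checks bit4=1, bit8=0 (has a 0) -> no
Op 4: query owl -> checks bit4=1, bit8=0 (has a 0) -> no
Op 5: query bee -> checks bit4=1, bit9=1 (all 1) -> maybe
Op 6: query bee -> checks bit4=1, bit9=1 (all 1) -> maybe
Op 7: insert cow -> sets bits 1 8 -> bits=01011000110
Op 8: insert ram -> sets bits 5 8 -> bits=01011100110
Op 9: query ram -> checks bit5=1, bit8=1 (all 1) -> maybe
Query results in order: no no maybe maybe maybe

Answer: no no maybe maybe maybe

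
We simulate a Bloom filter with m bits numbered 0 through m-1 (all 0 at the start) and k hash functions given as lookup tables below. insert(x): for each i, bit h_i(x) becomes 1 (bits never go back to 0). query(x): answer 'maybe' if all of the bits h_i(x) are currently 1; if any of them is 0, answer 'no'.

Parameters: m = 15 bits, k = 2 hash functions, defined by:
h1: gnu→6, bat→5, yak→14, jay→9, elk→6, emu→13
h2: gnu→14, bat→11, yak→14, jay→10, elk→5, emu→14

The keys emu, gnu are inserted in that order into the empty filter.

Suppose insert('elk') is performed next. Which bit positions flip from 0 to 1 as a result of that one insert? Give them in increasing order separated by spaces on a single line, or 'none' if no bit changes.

Start: bits=000000000000000
After insert 'emu': sets bits 13 14 -> bits=000000000000011
After insert 'gnu': sets bits 6 14 -> bits=000000100000011
insert 'elk' would touch bits 5 6; currently bit5=0, bit6=1
Bits that are 0 among those (would change 0->1): 5

Answer: 5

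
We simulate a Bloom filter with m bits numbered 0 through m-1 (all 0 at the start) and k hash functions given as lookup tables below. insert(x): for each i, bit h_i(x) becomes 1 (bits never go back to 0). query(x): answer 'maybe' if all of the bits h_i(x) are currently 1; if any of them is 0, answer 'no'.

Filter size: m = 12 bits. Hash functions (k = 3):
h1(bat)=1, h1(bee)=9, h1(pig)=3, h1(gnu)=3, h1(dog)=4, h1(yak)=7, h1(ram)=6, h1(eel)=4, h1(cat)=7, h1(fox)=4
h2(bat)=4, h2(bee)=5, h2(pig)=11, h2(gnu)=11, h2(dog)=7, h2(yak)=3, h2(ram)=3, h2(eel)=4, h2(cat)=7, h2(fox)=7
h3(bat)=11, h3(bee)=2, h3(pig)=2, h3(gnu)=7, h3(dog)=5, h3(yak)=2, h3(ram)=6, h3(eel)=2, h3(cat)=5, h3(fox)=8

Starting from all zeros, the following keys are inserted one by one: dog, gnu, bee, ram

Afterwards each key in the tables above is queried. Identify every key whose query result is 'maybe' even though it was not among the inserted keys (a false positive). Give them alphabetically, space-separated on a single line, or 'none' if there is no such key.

Start: bits=000000000000
After insert 'dog': sets bits 4 5 7 -> bits=000011010000
After insert 'gnu': sets bits 3 7 11 -> bits=000111010001
After insert 'bee': sets bits 2 5 9 -> bits=001111010101
After insert 'ram': sets bits 3 6 -> bits=001111110101
Not inserted: bat cat eel fox pig yak — query each against bits=001111110101:
query bat: checks bit1=0, bit4=1, bit11=1 (has a 0) -> no => not a false positive
query cat: checks bit5=1, bit7=1 (all 1) -> maybe => FALSE POSITIVE
query eel: checks bit2=1, bit4=1 (all 1) -> maybe => FALSE POSITIVE
query fox: checks bit4=1, bit7=1, bit8=0 (has a 0) -> no => not a false positive
query pig: checks bit2=1, bit3=1, bit11=1 (all 1) -> maybe => FALSE POSITIVE
query yak: checks bit2=1, bit3=1, bit7=1 (all 1) -> maybe => FALSE POSITIVE
False positives (alphabetical): cat eel pig yak

Answer: cat eel pig yak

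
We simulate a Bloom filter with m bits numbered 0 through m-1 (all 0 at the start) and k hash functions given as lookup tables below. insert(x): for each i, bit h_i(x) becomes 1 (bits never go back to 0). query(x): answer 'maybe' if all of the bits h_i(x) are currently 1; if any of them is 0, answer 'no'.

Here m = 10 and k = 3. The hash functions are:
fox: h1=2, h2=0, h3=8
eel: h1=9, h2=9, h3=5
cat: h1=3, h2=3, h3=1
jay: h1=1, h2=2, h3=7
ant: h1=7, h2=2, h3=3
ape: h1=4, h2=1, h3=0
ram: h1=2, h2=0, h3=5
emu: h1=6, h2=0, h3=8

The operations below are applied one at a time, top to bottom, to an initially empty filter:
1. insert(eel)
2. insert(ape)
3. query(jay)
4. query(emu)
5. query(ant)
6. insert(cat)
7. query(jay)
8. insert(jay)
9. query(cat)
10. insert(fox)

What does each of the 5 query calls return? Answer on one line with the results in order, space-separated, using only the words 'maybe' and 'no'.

Start: bits=0000000000
Op 1: insert eel -> sets bits 5 9 -> bits=0000010001
Op 2: insert ape -> sets bits 0 1 4 -> bits=1100110001
Op 3: query jay -> checks bit1=1, bit2=0, bit7=0 (has a 0) -> no
Op 4: query emu -> checks bit0=1, bit6=0, bit8=0 (has a 0) -> no
Op 5: query ant -> checks bit2=0, bit3=0, bit7=0 (has a 0) -> no
Op 6: insert cat -> sets bits 1 3 -> bits=1101110001
Op 7: query jay -> checks bit1=1, bit2=0, bit7=0 (has a 0) -> no
Op 8: insert jay -> sets bits 1 2 7 -> bits=1111110101
Op 9: query cat -> checks bit1=1, bit3=1 (all 1) -> maybe
Op 10: insert fox -> sets bits 0 2 8 -> bits=1111110111
Query results in order: no no no no maybe

Answer: no no no no maybe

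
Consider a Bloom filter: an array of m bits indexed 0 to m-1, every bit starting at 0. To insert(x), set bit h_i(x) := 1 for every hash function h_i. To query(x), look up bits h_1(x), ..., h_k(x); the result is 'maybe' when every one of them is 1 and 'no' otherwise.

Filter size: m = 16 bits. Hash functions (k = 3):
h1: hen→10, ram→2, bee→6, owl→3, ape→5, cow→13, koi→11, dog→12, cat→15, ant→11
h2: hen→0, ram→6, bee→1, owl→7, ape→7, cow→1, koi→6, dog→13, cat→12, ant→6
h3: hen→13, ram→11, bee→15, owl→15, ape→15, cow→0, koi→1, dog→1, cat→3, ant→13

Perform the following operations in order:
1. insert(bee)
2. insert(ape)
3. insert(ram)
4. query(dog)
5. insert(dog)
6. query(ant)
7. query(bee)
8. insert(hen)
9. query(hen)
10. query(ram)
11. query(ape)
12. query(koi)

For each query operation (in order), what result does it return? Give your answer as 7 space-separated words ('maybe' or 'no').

Start: bits=0000000000000000
Op 1: insert bee -> sets bits 1 6 15 -> bits=0100001000000001
Op 2: insert ape -> sets bits 5 7 15 -> bits=0100011100000001
Op 3: insert ram -> sets bits 2 6 11 -> bits=0110011100010001
Op 4: query dog -> checks bit1=1, bit12=0, bit13=0 (has a 0) -> no
Op 5: insert dog -> sets bits 1 12 13 -> bits=0110011100011101
Op 6: query ant -> checks bit6=1, bit11=1, bit13=1 (all 1) -> maybe
Op 7: query bee -> checks bit1=1, bit6=1, bit15=1 (all 1) -> maybe
Op 8: insert hen -> sets bits 0 10 13 -> bits=1110011100111101
Op 9: query hen -> checks bit0=1, bit10=1, bit13=1 (all 1) -> maybe
Op 10: query ram -> checks bit2=1, bit6=1, bit11=1 (all 1) -> maybe
Op 11: query ape -> checks bit5=1, bit7=1, bit15=1 (all 1) -> maybe
Op 12: query koi -> checks bit1=1, bit6=1, bit11=1 (all 1) -> maybe
Query results in order: no maybe maybe maybe maybe maybe maybe

Answer: no maybe maybe maybe maybe maybe maybe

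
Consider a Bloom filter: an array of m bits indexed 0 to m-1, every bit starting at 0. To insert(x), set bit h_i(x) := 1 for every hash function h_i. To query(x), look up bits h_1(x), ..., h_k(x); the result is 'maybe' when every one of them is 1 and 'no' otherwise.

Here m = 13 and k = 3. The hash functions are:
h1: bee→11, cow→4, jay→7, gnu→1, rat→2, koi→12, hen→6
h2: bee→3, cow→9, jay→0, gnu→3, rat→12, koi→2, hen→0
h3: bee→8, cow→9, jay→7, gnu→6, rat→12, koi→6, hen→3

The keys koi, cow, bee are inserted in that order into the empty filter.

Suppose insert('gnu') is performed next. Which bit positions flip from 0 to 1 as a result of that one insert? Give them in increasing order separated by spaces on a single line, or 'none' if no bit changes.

Answer: 1

Derivation:
Start: bits=0000000000000
After insert 'koi': sets bits 2 6 12 -> bits=0010001000001
After insert 'cow': sets bits 4 9 -> bits=0010101001001
After insert 'bee': sets bits 3 8 11 -> bits=0011101011011
insert 'gnu' would touch bits 1 3 6; currently bit1=0, bit3=1, bit6=1
Bits that are 0 among those (would change 0->1): 1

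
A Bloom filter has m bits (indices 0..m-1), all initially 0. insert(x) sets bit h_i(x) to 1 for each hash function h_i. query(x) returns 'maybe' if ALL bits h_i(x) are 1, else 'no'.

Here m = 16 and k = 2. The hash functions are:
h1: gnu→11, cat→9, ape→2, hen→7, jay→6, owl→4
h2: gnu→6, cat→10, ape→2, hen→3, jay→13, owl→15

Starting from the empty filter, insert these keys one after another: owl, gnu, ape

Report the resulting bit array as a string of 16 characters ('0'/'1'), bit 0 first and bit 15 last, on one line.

Start: bits=0000000000000000
After insert 'owl': sets bits 4 15 -> bits=0000100000000001
After insert 'gnu': sets bits 6 11 -> bits=0000101000010001
After insert 'ape': sets bits 2 -> bits=0010101000010001

Answer: 0010101000010001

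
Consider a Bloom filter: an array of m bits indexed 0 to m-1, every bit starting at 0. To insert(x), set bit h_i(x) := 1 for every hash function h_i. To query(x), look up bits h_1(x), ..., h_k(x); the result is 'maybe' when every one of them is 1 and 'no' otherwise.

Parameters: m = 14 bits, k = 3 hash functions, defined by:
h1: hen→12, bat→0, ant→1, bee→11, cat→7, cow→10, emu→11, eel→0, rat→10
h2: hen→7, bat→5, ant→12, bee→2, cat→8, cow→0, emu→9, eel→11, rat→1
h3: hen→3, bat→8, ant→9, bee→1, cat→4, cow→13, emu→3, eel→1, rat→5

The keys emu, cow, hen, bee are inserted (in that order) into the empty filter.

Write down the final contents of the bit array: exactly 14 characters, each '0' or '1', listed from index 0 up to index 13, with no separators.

Answer: 11110001011111

Derivation:
Start: bits=00000000000000
After insert 'emu': sets bits 3 9 11 -> bits=00010000010100
After insert 'cow': sets bits 0 10 13 -> bits=10010000011101
After insert 'hen': sets bits 3 7 12 -> bits=10010001011111
After insert 'bee': sets bits 1 2 11 -> bits=11110001011111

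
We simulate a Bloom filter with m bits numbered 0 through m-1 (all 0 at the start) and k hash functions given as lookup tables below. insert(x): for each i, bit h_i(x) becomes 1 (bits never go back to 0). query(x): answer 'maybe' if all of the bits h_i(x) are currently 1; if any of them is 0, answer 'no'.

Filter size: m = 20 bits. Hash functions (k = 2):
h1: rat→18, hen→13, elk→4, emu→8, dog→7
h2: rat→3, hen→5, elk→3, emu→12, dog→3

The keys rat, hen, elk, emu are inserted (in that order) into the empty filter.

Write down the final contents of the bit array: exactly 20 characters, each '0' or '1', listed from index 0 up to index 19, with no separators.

Answer: 00011100100011000010

Derivation:
Start: bits=00000000000000000000
After insert 'rat': sets bits 3 18 -> bits=00010000000000000010
After insert 'hen': sets bits 5 13 -> bits=00010100000001000010
After insert 'elk': sets bits 3 4 -> bits=00011100000001000010
After insert 'emu': sets bits 8 12 -> bits=00011100100011000010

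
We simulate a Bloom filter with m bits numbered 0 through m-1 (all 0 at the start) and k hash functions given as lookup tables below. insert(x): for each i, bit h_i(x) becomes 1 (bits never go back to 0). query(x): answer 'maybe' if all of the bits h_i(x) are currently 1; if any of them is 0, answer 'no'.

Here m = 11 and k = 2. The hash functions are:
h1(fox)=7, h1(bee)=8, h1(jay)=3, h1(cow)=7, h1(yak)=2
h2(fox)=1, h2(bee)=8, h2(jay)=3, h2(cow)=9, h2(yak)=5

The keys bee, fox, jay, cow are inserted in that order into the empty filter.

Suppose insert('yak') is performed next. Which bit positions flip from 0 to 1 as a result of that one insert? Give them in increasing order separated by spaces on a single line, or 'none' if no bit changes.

Start: bits=00000000000
After insert 'bee': sets bits 8 -> bits=00000000100
After insert 'fox': sets bits 1 7 -> bits=01000001100
After insert 'jay': sets bits 3 -> bits=01010001100
After insert 'cow': sets bits 7 9 -> bits=01010001110
insert 'yak' would touch bits 2 5; currently bit2=0, bit5=0
Bits that are 0 among those (would change 0->1): 2 5

Answer: 2 5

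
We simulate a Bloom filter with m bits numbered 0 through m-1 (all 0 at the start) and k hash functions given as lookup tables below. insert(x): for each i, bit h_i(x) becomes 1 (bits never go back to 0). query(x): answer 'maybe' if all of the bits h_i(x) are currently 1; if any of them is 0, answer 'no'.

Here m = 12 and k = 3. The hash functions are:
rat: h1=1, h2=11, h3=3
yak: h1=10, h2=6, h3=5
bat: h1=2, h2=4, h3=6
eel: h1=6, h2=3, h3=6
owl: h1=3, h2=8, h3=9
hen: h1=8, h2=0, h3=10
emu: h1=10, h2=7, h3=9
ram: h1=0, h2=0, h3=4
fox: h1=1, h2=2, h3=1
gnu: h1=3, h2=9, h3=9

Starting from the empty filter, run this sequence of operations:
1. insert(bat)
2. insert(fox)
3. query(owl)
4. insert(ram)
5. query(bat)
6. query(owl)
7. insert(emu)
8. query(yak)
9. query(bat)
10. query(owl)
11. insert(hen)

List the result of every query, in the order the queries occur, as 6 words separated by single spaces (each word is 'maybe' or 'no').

Start: bits=000000000000
Op 1: insert bat -> sets bits 2 4 6 -> bits=001010100000
Op 2: insert fox -> sets bits 1 2 -> bits=011010100000
Op 3: query owl -> checks bit3=0, bit8=0, bit9=0 (has a 0) -> no
Op 4: insert ram -> sets bits 0 4 -> bits=111010100000
Op 5: query bat -> checks bit2=1, bit4=1, bit6=1 (all 1) -> maybe
Op 6: query owl -> checks bit3=0, bit8=0, bit9=0 (has a 0) -> no
Op 7: insert emu -> sets bits 7 9 10 -> bits=111010110110
Op 8: query yak -> checks bit5=0, bit6=1, bit10=1 (has a 0) -> no
Op 9: query bat -> checks bit2=1, bit4=1, bit6=1 (all 1) -> maybe
Op 10: query owl -> checks bit3=0, bit8=0, bit9=1 (has a 0) -> no
Op 11: insert hen -> sets bits 0 8 10 -> bits=111010111110
Query results in order: no maybe no no maybe no

Answer: no maybe no no maybe no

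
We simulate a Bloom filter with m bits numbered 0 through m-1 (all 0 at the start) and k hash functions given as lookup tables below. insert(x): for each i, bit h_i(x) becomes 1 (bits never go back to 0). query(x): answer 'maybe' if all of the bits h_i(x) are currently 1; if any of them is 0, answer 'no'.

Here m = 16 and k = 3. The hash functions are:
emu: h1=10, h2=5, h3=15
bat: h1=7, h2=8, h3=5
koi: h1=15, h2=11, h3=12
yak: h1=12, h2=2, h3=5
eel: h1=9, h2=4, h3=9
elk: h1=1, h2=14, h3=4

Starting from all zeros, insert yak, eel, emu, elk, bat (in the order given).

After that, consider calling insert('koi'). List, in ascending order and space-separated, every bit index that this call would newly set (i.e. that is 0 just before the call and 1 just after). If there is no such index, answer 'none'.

Answer: 11

Derivation:
Start: bits=0000000000000000
After insert 'yak': sets bits 2 5 12 -> bits=0010010000001000
After insert 'eel': sets bits 4 9 -> bits=0010110001001000
After insert 'emu': sets bits 5 10 15 -> bits=0010110001101001
After insert 'elk': sets bits 1 4 14 -> bits=0110110001101011
After insert 'bat': sets bits 5 7 8 -> bits=0110110111101011
insert 'koi' would touch bits 11 12 15; currently bit11=0, bit12=1, bit15=1
Bits that are 0 among those (would change 0->1): 11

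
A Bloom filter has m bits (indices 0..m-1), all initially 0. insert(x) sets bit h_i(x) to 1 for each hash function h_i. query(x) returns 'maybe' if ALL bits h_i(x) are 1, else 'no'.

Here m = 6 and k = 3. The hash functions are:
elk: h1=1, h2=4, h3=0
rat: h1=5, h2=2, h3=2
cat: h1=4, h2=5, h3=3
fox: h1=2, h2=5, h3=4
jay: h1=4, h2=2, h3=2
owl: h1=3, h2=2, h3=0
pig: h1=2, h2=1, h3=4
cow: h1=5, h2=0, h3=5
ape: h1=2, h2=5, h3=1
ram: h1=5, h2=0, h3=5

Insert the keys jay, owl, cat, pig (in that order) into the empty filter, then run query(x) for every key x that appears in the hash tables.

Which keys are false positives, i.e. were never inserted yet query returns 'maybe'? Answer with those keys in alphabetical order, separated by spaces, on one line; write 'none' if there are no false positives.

Answer: ape cow elk fox ram rat

Derivation:
Start: bits=000000
After insert 'jay': sets bits 2 4 -> bits=001010
After insert 'owl': sets bits 0 2 3 -> bits=101110
After insert 'cat': sets bits 3 4 5 -> bits=101111
After insert 'pig': sets bits 1 2 4 -> bits=111111
Not inserted: ape cow elk fox ram rat — query each against bits=111111:
query ape: checks bit1=1, bit2=1, bit5=1 (all 1) -> maybe => FALSE POSITIVE
query cow: checks bit0=1, bit5=1 (all 1) -> maybe => FALSE POSITIVE
query elk: checks bit0=1, bit1=1, bit4=1 (all 1) -> maybe => FALSE POSITIVE
query fox: checks bit2=1, bit4=1, bit5=1 (all 1) -> maybe => FALSE POSITIVE
query ram: checks bit0=1, bit5=1 (all 1) -> maybe => FALSE POSITIVE
query rat: checks bit2=1, bit5=1 (all 1) -> maybe => FALSE POSITIVE
False positives (alphabetical): ape cow elk fox ram rat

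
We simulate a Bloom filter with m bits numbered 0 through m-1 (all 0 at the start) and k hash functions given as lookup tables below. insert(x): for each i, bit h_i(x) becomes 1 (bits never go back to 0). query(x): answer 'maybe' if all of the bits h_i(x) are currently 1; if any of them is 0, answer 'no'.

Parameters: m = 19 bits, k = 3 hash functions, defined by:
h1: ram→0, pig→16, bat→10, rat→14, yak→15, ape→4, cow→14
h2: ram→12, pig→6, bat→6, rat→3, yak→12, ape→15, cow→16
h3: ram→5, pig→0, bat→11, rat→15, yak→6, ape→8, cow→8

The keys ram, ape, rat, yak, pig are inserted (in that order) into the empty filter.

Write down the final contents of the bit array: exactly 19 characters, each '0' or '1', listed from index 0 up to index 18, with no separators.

Start: bits=0000000000000000000
After insert 'ram': sets bits 0 5 12 -> bits=1000010000001000000
After insert 'ape': sets bits 4 8 15 -> bits=1000110010001001000
After insert 'rat': sets bits 3 14 15 -> bits=1001110010001011000
After insert 'yak': sets bits 6 12 15 -> bits=1001111010001011000
After insert 'pig': sets bits 0 6 16 -> bits=1001111010001011100

Answer: 1001111010001011100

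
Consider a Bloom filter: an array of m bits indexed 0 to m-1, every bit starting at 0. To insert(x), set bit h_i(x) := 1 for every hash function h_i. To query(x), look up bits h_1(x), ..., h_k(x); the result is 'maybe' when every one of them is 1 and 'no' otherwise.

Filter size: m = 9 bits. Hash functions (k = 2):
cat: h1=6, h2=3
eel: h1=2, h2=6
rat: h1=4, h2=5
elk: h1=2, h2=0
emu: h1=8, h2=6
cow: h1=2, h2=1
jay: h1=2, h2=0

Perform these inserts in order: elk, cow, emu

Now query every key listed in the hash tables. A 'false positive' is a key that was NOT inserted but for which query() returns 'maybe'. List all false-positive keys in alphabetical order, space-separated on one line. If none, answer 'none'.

Start: bits=000000000
After insert 'elk': sets bits 0 2 -> bits=101000000
After insert 'cow': sets bits 1 2 -> bits=111000000
After insert 'emu': sets bits 6 8 -> bits=111000101
Not inserted: cat eel jay rat — query each against bits=111000101:
query cat: checks bit3=0, bit6=1 (has a 0) -> no => not a false positive
query eel: checks bit2=1, bit6=1 (all 1) -> maybe => FALSE POSITIVE
query jay: checks bit0=1, bit2=1 (all 1) -> maybe => FALSE POSITIVE
query rat: checks bit4=0, bit5=0 (has a 0) -> no => not a false positive
False positives (alphabetical): eel jay

Answer: eel jay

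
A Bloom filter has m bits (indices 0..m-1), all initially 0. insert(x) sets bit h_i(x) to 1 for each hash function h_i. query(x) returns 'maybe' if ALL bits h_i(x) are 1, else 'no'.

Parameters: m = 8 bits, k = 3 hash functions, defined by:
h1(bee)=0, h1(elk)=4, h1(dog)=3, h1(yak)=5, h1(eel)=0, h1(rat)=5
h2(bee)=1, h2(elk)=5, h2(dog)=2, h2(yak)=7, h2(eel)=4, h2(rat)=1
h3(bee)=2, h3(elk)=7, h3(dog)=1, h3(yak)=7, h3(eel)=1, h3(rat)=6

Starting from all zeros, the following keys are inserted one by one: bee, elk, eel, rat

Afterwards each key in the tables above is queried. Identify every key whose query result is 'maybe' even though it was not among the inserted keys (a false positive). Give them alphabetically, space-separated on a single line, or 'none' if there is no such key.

Answer: yak

Derivation:
Start: bits=00000000
After insert 'bee': sets bits 0 1 2 -> bits=11100000
After insert 'elk': sets bits 4 5 7 -> bits=11101101
After insert 'eel': sets bits 0 1 4 -> bits=11101101
After insert 'rat': sets bits 1 5 6 -> bits=11101111
Not inserted: dog yak — query each against bits=11101111:
query dog: checks bit1=1, bit2=1, bit3=0 (has a 0) -> no => not a false positive
query yak: checks bit5=1, bit7=1 (all 1) -> maybe => FALSE POSITIVE
False positives (alphabetical): yak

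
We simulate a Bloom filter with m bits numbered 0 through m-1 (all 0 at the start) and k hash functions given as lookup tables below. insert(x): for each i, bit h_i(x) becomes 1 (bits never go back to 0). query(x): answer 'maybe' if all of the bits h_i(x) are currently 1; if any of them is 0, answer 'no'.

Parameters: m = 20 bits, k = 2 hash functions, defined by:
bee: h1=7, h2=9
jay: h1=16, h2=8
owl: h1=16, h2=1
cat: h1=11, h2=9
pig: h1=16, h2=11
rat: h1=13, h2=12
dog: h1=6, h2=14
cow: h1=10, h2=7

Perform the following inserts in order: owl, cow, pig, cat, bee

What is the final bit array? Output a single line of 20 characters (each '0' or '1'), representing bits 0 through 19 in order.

Start: bits=00000000000000000000
After insert 'owl': sets bits 1 16 -> bits=01000000000000001000
After insert 'cow': sets bits 7 10 -> bits=01000001001000001000
After insert 'pig': sets bits 11 16 -> bits=01000001001100001000
After insert 'cat': sets bits 9 11 -> bits=01000001011100001000
After insert 'bee': sets bits 7 9 -> bits=01000001011100001000

Answer: 01000001011100001000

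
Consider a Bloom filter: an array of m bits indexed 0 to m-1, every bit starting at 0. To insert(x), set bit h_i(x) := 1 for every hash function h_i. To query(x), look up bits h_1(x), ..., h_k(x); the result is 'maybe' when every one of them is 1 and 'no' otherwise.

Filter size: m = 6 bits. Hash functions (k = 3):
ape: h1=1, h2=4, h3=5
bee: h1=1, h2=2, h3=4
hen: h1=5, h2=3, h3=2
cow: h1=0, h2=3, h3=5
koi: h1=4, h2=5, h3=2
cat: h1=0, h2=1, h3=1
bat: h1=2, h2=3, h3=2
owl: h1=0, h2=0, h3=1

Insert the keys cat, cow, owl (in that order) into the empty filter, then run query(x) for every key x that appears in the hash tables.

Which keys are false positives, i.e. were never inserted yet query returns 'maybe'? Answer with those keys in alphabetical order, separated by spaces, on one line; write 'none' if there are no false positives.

Answer: none

Derivation:
Start: bits=000000
After insert 'cat': sets bits 0 1 -> bits=110000
After insert 'cow': sets bits 0 3 5 -> bits=110101
After insert 'owl': sets bits 0 1 -> bits=110101
Not inserted: ape bat bee hen koi — query each against bits=110101:
query ape: checks bit1=1, bit4=0, bit5=1 (has a 0) -> no => not a false positive
query bat: checks bit2=0, bit3=1 (has a 0) -> no => not a false positive
query bee: checks bit1=1, bit2=0, bit4=0 (has a 0) -> no => not a false positive
query hen: checks bit2=0, bit3=1, bit5=1 (has a 0) -> no => not a false positive
query koi: checks bit2=0, bit4=0, bit5=1 (has a 0) -> no => not a false positive
False positives (alphabetical): none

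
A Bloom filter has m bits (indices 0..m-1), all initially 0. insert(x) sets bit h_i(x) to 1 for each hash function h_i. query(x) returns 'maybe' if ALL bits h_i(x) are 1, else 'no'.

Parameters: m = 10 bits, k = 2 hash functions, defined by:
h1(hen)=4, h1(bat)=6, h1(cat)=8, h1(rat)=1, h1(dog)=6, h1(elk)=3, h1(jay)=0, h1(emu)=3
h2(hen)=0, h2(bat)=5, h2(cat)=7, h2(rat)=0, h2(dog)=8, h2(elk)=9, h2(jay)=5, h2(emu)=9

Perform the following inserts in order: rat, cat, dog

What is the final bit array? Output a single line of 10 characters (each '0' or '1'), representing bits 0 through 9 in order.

Start: bits=0000000000
After insert 'rat': sets bits 0 1 -> bits=1100000000
After insert 'cat': sets bits 7 8 -> bits=1100000110
After insert 'dog': sets bits 6 8 -> bits=1100001110

Answer: 1100001110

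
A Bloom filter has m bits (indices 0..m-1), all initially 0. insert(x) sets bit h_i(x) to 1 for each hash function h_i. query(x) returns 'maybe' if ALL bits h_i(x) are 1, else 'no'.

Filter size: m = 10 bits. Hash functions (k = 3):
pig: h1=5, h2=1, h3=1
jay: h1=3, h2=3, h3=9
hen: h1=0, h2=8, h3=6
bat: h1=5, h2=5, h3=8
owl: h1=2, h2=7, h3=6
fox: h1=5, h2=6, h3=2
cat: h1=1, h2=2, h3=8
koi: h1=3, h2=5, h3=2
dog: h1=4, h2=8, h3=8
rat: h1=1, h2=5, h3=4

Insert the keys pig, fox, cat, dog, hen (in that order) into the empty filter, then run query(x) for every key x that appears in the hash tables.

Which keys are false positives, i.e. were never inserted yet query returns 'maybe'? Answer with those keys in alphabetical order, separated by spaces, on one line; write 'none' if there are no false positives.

Answer: bat rat

Derivation:
Start: bits=0000000000
After insert 'pig': sets bits 1 5 -> bits=0100010000
After insert 'fox': sets bits 2 5 6 -> bits=0110011000
After insert 'cat': sets bits 1 2 8 -> bits=0110011010
After insert 'dog': sets bits 4 8 -> bits=0110111010
After insert 'hen': sets bits 0 6 8 -> bits=1110111010
Not inserted: bat jay koi owl rat — query each against bits=1110111010:
query bat: checks bit5=1, bit8=1 (all 1) -> maybe => FALSE POSITIVE
query jay: checks bit3=0, bit9=0 (has a 0) -> no => not a false positive
query koi: checks bit2=1, bit3=0, bit5=1 (has a 0) -> no => not a false positive
query owl: checks bit2=1, bit6=1, bit7=0 (has a 0) -> no => not a false positive
query rat: checks bit1=1, bit4=1, bit5=1 (all 1) -> maybe => FALSE POSITIVE
False positives (alphabetical): bat rat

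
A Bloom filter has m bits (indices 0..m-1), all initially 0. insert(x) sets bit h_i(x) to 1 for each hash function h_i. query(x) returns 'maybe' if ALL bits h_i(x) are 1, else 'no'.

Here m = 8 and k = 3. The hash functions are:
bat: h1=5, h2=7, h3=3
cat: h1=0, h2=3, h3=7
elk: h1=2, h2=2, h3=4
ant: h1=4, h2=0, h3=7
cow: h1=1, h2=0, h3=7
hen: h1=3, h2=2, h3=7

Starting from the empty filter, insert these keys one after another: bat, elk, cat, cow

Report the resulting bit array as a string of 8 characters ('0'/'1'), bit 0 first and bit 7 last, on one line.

Answer: 11111101

Derivation:
Start: bits=00000000
After insert 'bat': sets bits 3 5 7 -> bits=00010101
After insert 'elk': sets bits 2 4 -> bits=00111101
After insert 'cat': sets bits 0 3 7 -> bits=10111101
After insert 'cow': sets bits 0 1 7 -> bits=11111101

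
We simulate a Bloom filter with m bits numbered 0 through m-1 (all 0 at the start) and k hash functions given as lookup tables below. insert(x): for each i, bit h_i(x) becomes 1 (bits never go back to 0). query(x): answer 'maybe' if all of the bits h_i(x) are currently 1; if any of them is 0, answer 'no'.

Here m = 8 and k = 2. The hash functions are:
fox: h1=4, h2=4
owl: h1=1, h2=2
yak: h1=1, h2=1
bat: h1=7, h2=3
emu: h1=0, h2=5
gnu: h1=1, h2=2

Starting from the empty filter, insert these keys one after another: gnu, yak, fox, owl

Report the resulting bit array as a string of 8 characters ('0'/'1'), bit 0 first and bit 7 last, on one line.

Answer: 01101000

Derivation:
Start: bits=00000000
After insert 'gnu': sets bits 1 2 -> bits=01100000
After insert 'yak': sets bits 1 -> bits=01100000
After insert 'fox': sets bits 4 -> bits=01101000
After insert 'owl': sets bits 1 2 -> bits=01101000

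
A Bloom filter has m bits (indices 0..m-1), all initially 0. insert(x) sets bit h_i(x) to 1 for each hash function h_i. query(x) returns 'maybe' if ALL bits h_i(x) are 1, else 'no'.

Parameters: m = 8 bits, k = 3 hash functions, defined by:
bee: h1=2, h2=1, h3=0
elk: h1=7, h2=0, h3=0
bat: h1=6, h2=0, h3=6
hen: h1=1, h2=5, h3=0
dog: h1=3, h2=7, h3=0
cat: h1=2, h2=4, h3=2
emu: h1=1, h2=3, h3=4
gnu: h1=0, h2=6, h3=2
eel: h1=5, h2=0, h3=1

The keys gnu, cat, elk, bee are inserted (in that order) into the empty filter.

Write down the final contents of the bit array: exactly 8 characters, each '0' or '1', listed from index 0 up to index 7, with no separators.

Start: bits=00000000
After insert 'gnu': sets bits 0 2 6 -> bits=10100010
After insert 'cat': sets bits 2 4 -> bits=10101010
After insert 'elk': sets bits 0 7 -> bits=10101011
After insert 'bee': sets bits 0 1 2 -> bits=11101011

Answer: 11101011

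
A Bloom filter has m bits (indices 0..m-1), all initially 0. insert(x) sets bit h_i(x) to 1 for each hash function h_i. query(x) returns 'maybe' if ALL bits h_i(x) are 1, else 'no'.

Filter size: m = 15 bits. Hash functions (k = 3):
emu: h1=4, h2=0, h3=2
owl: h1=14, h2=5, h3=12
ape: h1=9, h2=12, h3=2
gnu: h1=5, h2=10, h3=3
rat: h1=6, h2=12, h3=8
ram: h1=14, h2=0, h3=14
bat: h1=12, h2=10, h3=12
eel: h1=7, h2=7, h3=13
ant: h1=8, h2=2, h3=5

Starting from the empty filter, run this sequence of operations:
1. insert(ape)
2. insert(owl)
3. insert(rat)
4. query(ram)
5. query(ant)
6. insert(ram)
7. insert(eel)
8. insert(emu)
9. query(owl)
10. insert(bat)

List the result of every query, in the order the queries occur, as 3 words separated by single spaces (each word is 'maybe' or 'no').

Answer: no maybe maybe

Derivation:
Start: bits=000000000000000
Op 1: insert ape -> sets bits 2 9 12 -> bits=001000000100100
Op 2: insert owl -> sets bits 5 12 14 -> bits=001001000100101
Op 3: insert rat -> sets bits 6 8 12 -> bits=001001101100101
Op 4: query ram -> checks bit0=0, bit14=1 (has a 0) -> no
Op 5: query ant -> checks bit2=1, bit5=1, bit8=1 (all 1) -> maybe
Op 6: insert ram -> sets bits 0 14 -> bits=101001101100101
Op 7: insert eel -> sets bits 7 13 -> bits=101001111100111
Op 8: insert emu -> sets bits 0 2 4 -> bits=101011111100111
Op 9: query owl -> checks bit5=1, bit12=1, bit14=1 (all 1) -> maybe
Op 10: insert bat -> sets bits 10 12 -> bits=101011111110111
Query results in order: no maybe maybe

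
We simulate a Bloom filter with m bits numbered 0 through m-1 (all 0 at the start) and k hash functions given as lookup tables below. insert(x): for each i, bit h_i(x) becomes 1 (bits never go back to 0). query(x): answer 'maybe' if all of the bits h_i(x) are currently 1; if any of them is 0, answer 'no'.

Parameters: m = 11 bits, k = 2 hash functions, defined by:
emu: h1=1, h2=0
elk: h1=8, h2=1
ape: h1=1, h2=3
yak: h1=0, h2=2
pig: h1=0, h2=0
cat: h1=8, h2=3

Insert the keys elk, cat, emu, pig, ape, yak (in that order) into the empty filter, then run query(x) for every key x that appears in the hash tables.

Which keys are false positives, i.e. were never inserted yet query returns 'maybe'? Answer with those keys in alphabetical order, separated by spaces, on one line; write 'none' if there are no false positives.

Answer: none

Derivation:
Start: bits=00000000000
After insert 'elk': sets bits 1 8 -> bits=01000000100
After insert 'cat': sets bits 3 8 -> bits=01010000100
After insert 'emu': sets bits 0 1 -> bits=11010000100
After insert 'pig': sets bits 0 -> bits=11010000100
After insert 'ape': sets bits 1 3 -> bits=11010000100
After insert 'yak': sets bits 0 2 -> bits=11110000100
Not inserted: (none) — query each against bits=11110000100:
False positives (alphabetical): none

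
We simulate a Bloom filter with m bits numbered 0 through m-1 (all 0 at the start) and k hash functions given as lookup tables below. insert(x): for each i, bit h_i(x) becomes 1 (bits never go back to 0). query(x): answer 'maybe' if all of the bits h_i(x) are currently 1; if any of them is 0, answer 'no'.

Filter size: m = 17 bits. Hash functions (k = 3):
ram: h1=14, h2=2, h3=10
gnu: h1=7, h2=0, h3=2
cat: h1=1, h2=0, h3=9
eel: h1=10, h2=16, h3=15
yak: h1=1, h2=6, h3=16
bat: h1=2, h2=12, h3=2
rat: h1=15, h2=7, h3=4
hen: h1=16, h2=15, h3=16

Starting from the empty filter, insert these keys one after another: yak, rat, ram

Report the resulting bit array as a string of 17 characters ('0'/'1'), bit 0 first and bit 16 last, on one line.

Answer: 01101011001000111

Derivation:
Start: bits=00000000000000000
After insert 'yak': sets bits 1 6 16 -> bits=01000010000000001
After insert 'rat': sets bits 4 7 15 -> bits=01001011000000011
After insert 'ram': sets bits 2 10 14 -> bits=01101011001000111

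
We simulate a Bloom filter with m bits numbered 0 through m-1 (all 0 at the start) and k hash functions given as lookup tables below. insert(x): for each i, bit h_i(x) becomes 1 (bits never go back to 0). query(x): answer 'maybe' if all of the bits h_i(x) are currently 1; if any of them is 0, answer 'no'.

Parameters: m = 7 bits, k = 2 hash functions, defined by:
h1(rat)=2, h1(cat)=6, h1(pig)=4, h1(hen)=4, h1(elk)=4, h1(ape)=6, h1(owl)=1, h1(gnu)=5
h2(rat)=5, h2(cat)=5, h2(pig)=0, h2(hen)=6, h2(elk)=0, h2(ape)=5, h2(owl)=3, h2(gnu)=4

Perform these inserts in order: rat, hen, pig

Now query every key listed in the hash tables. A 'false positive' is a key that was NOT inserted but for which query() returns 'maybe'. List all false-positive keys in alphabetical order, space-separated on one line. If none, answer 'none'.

Start: bits=0000000
After insert 'rat': sets bits 2 5 -> bits=0010010
After insert 'hen': sets bits 4 6 -> bits=0010111
After insert 'pig': sets bits 0 4 -> bits=1010111
Not inserted: ape cat elk gnu owl — query each against bits=1010111:
query ape: checks bit5=1, bit6=1 (all 1) -> maybe => FALSE POSITIVE
query cat: checks bit5=1, bit6=1 (all 1) -> maybe => FALSE POSITIVE
query elk: checks bit0=1, bit4=1 (all 1) -> maybe => FALSE POSITIVE
query gnu: checks bit4=1, bit5=1 (all 1) -> maybe => FALSE POSITIVE
query owl: checks bit1=0, bit3=0 (has a 0) -> no => not a false positive
False positives (alphabetical): ape cat elk gnu

Answer: ape cat elk gnu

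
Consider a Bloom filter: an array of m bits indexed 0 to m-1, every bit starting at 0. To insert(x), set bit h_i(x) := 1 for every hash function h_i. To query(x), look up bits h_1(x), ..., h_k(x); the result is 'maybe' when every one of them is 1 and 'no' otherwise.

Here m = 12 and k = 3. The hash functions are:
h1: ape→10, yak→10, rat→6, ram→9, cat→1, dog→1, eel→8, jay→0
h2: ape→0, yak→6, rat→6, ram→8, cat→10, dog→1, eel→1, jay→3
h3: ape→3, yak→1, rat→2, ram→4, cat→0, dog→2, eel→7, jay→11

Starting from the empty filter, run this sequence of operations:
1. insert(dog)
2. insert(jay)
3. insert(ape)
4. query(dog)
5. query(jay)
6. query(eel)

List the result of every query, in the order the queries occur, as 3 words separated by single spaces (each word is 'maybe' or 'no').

Start: bits=000000000000
Op 1: insert dog -> sets bits 1 2 -> bits=011000000000
Op 2: insert jay -> sets bits 0 3 11 -> bits=111100000001
Op 3: insert ape -> sets bits 0 3 10 -> bits=111100000011
Op 4: query dog -> checks bit1=1, bit2=1 (all 1) -> maybe
Op 5: query jay -> checks bit0=1, bit3=1, bit11=1 (all 1) -> maybe
Op 6: query eel -> checks bit1=1, bit7=0, bit8=0 (has a 0) -> no
Query results in order: maybe maybe no

Answer: maybe maybe no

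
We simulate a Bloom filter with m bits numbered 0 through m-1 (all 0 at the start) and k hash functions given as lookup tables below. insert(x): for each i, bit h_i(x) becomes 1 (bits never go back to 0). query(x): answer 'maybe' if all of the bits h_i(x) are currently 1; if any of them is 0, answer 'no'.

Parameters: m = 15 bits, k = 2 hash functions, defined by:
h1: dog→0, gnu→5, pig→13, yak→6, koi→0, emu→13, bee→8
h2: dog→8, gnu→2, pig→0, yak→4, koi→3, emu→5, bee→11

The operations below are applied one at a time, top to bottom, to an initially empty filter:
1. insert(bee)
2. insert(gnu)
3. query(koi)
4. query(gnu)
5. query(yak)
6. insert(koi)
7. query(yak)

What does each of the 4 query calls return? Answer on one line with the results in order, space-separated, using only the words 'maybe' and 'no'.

Start: bits=000000000000000
Op 1: insert bee -> sets bits 8 11 -> bits=000000001001000
Op 2: insert gnu -> sets bits 2 5 -> bits=001001001001000
Op 3: query koi -> checks bit0=0, bit3=0 (has a 0) -> no
Op 4: query gnu -> checks bit2=1, bit5=1 (all 1) -> maybe
Op 5: query yak -> checks bit4=0, bit6=0 (has a 0) -> no
Op 6: insert koi -> sets bits 0 3 -> bits=101101001001000
Op 7: query yak -> checks bit4=0, bit6=0 (has a 0) -> no
Query results in order: no maybe no no

Answer: no maybe no no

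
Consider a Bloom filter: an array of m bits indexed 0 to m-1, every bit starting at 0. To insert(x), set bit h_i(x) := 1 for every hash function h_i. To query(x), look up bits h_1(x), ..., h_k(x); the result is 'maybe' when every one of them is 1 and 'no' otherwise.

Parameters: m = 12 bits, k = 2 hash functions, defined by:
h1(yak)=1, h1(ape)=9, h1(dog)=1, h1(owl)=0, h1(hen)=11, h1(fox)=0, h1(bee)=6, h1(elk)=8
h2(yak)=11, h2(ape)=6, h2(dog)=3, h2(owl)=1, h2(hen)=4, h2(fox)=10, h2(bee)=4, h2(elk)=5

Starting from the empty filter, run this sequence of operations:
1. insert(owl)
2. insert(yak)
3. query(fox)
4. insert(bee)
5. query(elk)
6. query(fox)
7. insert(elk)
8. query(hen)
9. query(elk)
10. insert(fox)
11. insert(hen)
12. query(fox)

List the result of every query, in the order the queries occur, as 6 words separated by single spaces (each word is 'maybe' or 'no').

Start: bits=000000000000
Op 1: insert owl -> sets bits 0 1 -> bits=110000000000
Op 2: insert yak -> sets bits 1 11 -> bits=110000000001
Op 3: query fox -> checks bit0=1, bit10=0 (has a 0) -> no
Op 4: insert bee -> sets bits 4 6 -> bits=110010100001
Op 5: query elk -> checks bit5=0, bit8=0 (has a 0) -> no
Op 6: query fox -> checks bit0=1, bit10=0 (has a 0) -> no
Op 7: insert elk -> sets bits 5 8 -> bits=110011101001
Op 8: query hen -> checks bit4=1, bit11=1 (all 1) -> maybe
Op 9: query elk -> checks bit5=1, bit8=1 (all 1) -> maybe
Op 10: insert fox -> sets bits 0 10 -> bits=110011101011
Op 11: insert hen -> sets bits 4 11 -> bits=110011101011
Op 12: query fox -> checks bit0=1, bit10=1 (all 1) -> maybe
Query results in order: no no no maybe maybe maybe

Answer: no no no maybe maybe maybe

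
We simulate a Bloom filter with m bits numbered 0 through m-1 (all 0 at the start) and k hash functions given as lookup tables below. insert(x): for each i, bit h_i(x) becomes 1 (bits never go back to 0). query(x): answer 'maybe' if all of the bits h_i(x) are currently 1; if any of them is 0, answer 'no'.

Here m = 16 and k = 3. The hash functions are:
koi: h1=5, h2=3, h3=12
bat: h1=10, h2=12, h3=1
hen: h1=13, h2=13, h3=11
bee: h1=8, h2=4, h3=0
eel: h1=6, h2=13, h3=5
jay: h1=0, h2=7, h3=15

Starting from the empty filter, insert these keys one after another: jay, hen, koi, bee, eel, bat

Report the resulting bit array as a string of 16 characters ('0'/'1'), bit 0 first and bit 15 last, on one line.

Start: bits=0000000000000000
After insert 'jay': sets bits 0 7 15 -> bits=1000000100000001
After insert 'hen': sets bits 11 13 -> bits=1000000100010101
After insert 'koi': sets bits 3 5 12 -> bits=1001010100011101
After insert 'bee': sets bits 0 4 8 -> bits=1001110110011101
After insert 'eel': sets bits 5 6 13 -> bits=1001111110011101
After insert 'bat': sets bits 1 10 12 -> bits=1101111110111101

Answer: 1101111110111101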